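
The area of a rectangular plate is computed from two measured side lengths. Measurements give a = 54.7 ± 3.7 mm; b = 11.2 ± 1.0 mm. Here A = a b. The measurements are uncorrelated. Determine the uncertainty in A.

For a monomial A ∝ a, b, fractional errors add in quadrature:
  (1·δa/a)² = (1×0.0676)² = 0.00458;  (1·δb/b)² = (1×0.0893)² = 0.00797
δA/A = √(0.0125) = 0.112
A = 613 mm^2, so δA = 0.112 × 613 = 68.6 mm^2.

68.6 mm^2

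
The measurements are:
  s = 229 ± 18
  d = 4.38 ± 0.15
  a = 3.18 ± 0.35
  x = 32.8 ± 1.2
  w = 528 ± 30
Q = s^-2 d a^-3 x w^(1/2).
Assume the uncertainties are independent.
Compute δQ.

Each factor contributes (exponent × relative error)² to (δQ/Q)²:
  (-2·δs/s)² = (-2×0.0786)² = 0.0247;  (1·δd/d)² = (1×0.0342)² = 0.00117;  (-3·δa/a)² = (-3×0.110)² = 0.109;  (1·δx/x)² = (1×0.0366)² = 0.00134;  (½·δw/w)² = (0.5×0.0568)² = 0.000807
δQ/Q = √(0.137) = 0.370
Q = 0.00196, so δQ = 0.370 × 0.00196 = 0.000725.

0.000725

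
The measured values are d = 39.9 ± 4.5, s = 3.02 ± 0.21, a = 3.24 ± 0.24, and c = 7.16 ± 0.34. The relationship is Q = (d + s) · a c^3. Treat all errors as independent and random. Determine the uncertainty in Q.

9790

Let u = d + s = 42.9. δu = √(δd² + δs²) = √(20.2 + 0.0441) = 4.50, so δu/u = 0.105.
Q is then a monomial in u, a, c:
δQ/Q = √((δu/u)² + (1·δa/a)² + (3·δc/c)²) = √(0.0110 + 0.00549 + 0.0203) = 0.192
Q = 51000, so δQ = 0.192 × 51000 = 9790.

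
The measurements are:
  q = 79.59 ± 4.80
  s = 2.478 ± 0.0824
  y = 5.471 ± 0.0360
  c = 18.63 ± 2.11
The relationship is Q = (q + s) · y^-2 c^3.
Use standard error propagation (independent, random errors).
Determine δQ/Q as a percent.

Let u = q + s = 82.07. δu = √(δq² + δs²) = √(23.0 + 0.00679) = 4.80, so δu/u = 0.0585.
Q is then a monomial in u, y, c:
δQ/Q = √((δu/u)² + (-2·δy/y)² + (3·δc/c)²) = √(0.00342 + 0.000173 + 0.115) = 0.345

34.5%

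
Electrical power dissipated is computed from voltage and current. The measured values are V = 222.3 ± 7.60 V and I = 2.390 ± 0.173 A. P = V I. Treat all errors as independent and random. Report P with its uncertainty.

P is a product of powers, so relative uncertainties combine in quadrature:
  (1·δV/V)² = (1×0.0342)² = 0.00117;  (1·δI/I)² = (1×0.0724)² = 0.00524
δP/P = √(0.00641) = 0.0801
P = 531.3 W, so δP = 0.0801 × 531.3 = 42.5 W.

531.3 ± 42.5 W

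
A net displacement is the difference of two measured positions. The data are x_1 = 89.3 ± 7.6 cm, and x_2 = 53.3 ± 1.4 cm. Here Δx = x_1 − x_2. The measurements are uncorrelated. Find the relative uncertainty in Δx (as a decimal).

0.215

Δx is a linear combination, so absolute uncertainties add in quadrature:
  (δx_1)² = 57.8;  (δx_2)² = 1.96
δΔx = √(59.7) = 7.73 cm
Δx = 36.0 cm, so δΔx/Δx = 7.73/36.0 = 0.215.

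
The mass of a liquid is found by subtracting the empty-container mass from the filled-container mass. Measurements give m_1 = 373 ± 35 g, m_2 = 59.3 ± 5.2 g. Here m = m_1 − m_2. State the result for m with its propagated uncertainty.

314 ± 35.4 g

Each term contributes (cᵢ δxᵢ)² to (δm)²:
  (δm_1)² = 1220;  (δm_2)² = 27.0
δm = √(1250) = 35.4 g
m = 314 g.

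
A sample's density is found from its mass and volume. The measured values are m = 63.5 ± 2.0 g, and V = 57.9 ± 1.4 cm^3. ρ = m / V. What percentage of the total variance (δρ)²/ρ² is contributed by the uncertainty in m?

(δρ/ρ)² = (1·δm/m)² + (-1·δV/V)²
  m term: (1×0.0315)² = 0.000992
  V term: (-1×0.0242)² = 0.000585
Total = 0.00158. Share from m = 0.000992/0.00158 = 0.629.

62.9%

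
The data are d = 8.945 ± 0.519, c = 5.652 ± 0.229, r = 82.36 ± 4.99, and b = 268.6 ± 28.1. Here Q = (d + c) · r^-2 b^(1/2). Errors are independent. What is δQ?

0.00485

Let u = d + c = 14.60. δu = √(δd² + δc²) = √(0.269 + 0.0524) = 0.567, so δu/u = 0.0389.
Q is then a monomial in u, r, b:
δQ/Q = √((δu/u)² + (-2·δr/r)² + (½·δb/b)²) = √(0.00151 + 0.0147 + 0.00274) = 0.138
Q = 0.03527, so δQ = 0.138 × 0.03527 = 0.00485.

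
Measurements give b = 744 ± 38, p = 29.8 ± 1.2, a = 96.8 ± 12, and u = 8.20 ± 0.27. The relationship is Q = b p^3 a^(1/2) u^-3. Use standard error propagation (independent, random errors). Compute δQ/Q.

Since Q is a product/quotient, work with relative uncertainties:
  (1·δb/b)² = (1×0.0511)² = 0.00261;  (3·δp/p)² = (3×0.0403)² = 0.0146;  (½·δa/a)² = (0.5×0.124)² = 0.00384;  (-3·δu/u)² = (-3×0.0329)² = 0.00976
δQ/Q = √(0.0308) = 0.176

0.176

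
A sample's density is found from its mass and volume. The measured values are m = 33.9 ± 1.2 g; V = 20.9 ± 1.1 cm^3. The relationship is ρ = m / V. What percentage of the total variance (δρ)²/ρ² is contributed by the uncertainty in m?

(δρ/ρ)² = (1·δm/m)² + (-1·δV/V)²
  m term: (1×0.0354)² = 0.00125
  V term: (-1×0.0526)² = 0.00277
Total = 0.00402. Share from m = 0.00125/0.00402 = 0.311.

31.1%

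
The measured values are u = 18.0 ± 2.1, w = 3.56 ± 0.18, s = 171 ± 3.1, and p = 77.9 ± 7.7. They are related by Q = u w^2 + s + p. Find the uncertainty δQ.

Let h = u·w^2 = 228. δh/h = √((1·δu/u)² + (2·δw/w)²) = √(0.0136 + 0.0102) = 0.154, so δh = 35.2.
Q = h + s + p: δQ = √(δh² + δs² + δp²) = √(1240 + 9.61 + 59.3) = 36.2

36.2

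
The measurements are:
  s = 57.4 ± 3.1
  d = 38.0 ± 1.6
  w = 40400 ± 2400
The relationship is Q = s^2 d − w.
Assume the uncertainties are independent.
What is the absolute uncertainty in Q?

14700

Let p = s^2·d = 1.25e+05. δp/p = √((2·δs/s)² + (1·δd/d)²) = √(0.0117 + 0.00177) = 0.116, so δp = 14500.
Q = p − w: δQ = √(δp² + δw²) = √(2.11e+08 + 5.76e+06) = 14700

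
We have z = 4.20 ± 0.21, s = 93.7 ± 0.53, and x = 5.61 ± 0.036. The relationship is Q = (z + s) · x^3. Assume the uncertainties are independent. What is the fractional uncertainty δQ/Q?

Let u = z + s = 97.9. δu = √(δz² + δs²) = √(0.0441 + 0.281) = 0.570, so δu/u = 0.00582.
Q is then a monomial in u, x:
δQ/Q = √((δu/u)² + (3·δx/x)²) = √(3.39e-05 + 0.000371) = 0.0201

0.0201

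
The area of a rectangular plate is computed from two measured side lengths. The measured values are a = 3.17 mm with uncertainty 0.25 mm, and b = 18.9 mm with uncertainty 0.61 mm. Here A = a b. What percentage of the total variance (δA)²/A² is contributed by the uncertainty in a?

85.7%

(δA/A)² = (1·δa/a)² + (1·δb/b)²
  a term: (1×0.0789)² = 0.00622
  b term: (1×0.0323)² = 0.00104
Total = 0.00726. Share from a = 0.00622/0.00726 = 0.857.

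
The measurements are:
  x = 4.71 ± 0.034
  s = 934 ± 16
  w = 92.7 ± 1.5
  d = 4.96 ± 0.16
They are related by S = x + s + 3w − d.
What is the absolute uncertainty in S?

16.6

Each term contributes (cᵢ δxᵢ)² to (δS)²:
  (δx)² = 0.00116;  (δs)² = 256;  (3·δw)² = 20.2;  (δd)² = 0.0256
δS = √(276) = 16.6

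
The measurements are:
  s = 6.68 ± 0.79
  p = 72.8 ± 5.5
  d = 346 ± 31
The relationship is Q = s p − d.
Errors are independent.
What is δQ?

75.0

Let w = s·p = 486. δw/w = √((1·δs/s)² + (1·δp/p)²) = √(0.0140 + 0.00571) = 0.140, so δw = 68.2.
Q = w − d: δQ = √(δw² + δd²) = √(4660 + 961) = 75.0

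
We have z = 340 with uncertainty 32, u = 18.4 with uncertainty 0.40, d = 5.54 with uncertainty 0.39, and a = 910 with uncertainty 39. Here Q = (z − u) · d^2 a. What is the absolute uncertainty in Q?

Let w = z − u = 322. δw = √(δz² + δu²) = √(1020 + 0.160) = 32.0, so δw/w = 0.0995.
Q is then a monomial in w, d, a:
δQ/Q = √((δw/w)² + (2·δd/d)² + (1·δa/a)²) = √(0.00990 + 0.0198 + 0.00184) = 0.178
Q = 8.98e+06, so δQ = 0.178 × 8.98e+06 = 1.6e+06.

1.6e+06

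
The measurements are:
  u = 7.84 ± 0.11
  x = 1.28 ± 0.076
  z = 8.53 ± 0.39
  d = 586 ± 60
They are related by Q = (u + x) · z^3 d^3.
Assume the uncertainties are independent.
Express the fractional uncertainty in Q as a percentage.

Let w = u + x = 9.12. δw = √(δu² + δx²) = √(0.0121 + 0.00578) = 0.134, so δw/w = 0.0147.
Q is then a monomial in w, z, d:
δQ/Q = √((δw/w)² + (3·δz/z)² + (3·δd/d)²) = √(0.000215 + 0.0188 + 0.0944) = 0.337

33.7%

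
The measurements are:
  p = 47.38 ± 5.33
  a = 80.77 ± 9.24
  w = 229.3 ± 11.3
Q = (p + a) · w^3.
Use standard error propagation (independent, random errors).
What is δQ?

Let u = p + a = 128.2. δu = √(δp² + δa²) = √(28.4 + 85.4) = 10.7, so δu/u = 0.0832.
Q is then a monomial in u, w:
δQ/Q = √((δu/u)² + (3·δw/w)²) = √(0.00693 + 0.0219) = 0.170
Q = 1.545e+09, so δQ = 0.170 × 1.545e+09 = 2.62e+08.

2.62e+08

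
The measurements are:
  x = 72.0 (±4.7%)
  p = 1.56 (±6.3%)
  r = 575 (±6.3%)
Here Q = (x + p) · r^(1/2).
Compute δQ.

Let u = x + p = 73.6. δu = √(δx² + δp²) = √(11.5 + 0.00966) = 3.39, so δu/u = 0.0460.
Q is then a monomial in u, r:
δQ/Q = √((δu/u)² + (½·δr/r)²) = √(0.00212 + 0.000992) = 0.0558
Q = 1760, so δQ = 0.0558 × 1760 = 98.4.

98.4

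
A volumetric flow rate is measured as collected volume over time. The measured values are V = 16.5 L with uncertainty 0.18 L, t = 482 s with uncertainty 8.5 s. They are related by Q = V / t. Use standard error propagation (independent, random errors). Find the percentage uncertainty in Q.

2.07%

Relative error in a monomial: (δQ/Q)² = Σ (nᵢ · δxᵢ/xᵢ)².
  (1·δV/V)² = (1×0.0109)² = 0.000119;  (-1·δt/t)² = (-1×0.0176)² = 0.000311
δQ/Q = √(0.000430) = 0.0207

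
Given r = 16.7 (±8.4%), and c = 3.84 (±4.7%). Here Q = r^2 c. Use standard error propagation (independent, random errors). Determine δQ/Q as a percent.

For a monomial Q ∝ r^2, c, fractional errors add in quadrature:
  (2·δr/r)² = (2×0.0840)² = 0.0282;  (1·δc/c)² = (1×0.0470)² = 0.00221
δQ/Q = √(0.0304) = 0.174

17.4%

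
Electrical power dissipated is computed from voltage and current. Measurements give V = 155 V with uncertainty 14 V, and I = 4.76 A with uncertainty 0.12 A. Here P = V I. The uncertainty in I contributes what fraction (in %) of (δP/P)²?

7.23%

(δP/P)² = (1·δV/V)² + (1·δI/I)²
  V term: (1×0.0903)² = 0.00816
  I term: (1×0.0252)² = 0.000636
Total = 0.00879. Share from I = 0.000636/0.00879 = 0.0723.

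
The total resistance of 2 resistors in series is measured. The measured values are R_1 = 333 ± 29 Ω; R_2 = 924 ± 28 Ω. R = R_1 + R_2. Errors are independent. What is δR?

For a sum/difference, combine absolute errors in quadrature:
  (δR_1)² = 841;  (δR_2)² = 784
δR = √(1620) = 40.3 Ω

40.3 Ω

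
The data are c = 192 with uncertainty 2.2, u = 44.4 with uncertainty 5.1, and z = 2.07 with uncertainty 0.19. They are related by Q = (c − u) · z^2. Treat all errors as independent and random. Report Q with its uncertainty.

632 ± 119

Let w = c − u = 148. δw = √(δc² + δu²) = √(4.84 + 26.0) = 5.55, so δw/w = 0.0376.
Q is then a monomial in w, z:
δQ/Q = √((δw/w)² + (2·δz/z)²) = √(0.00142 + 0.0337) = 0.187
Q = 632, so δQ = 0.187 × 632 = 119.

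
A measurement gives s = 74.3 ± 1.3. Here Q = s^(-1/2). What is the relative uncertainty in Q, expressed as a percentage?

0.875%

Q ∝ s^(-1/2), so δQ/Q = |−½| · δs/s = 0.5 × 0.0175 = 0.00875.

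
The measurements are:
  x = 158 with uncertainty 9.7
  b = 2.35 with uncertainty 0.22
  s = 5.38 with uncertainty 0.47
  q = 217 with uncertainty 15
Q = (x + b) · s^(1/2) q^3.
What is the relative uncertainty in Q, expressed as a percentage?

22.0%

Let u = x + b = 160. δu = √(δx² + δb²) = √(94.1 + 0.0484) = 9.70, so δu/u = 0.0605.
Q is then a monomial in u, s, q:
δQ/Q = √((δu/u)² + (½·δs/s)² + (3·δq/q)²) = √(0.00366 + 0.00191 + 0.0430) = 0.220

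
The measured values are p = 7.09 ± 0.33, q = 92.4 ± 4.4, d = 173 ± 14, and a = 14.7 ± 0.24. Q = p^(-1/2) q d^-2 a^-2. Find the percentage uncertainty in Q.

Products/powers → add relative errors in quadrature, weighted by exponent:
  (−½·δp/p)² = (-0.5×0.0465)² = 0.000542;  (1·δq/q)² = (1×0.0476)² = 0.00227;  (-2·δd/d)² = (-2×0.0809)² = 0.0262;  (-2·δa/a)² = (-2×0.0163)² = 0.00107
δQ/Q = √(0.0301) = 0.173

17.3%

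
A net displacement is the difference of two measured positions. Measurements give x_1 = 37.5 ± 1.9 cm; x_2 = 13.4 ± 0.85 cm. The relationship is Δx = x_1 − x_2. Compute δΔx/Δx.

0.0864

Sums and differences: (δΔx)² = Σ (cᵢ δxᵢ)².
  (δx_1)² = 3.61;  (δx_2)² = 0.722
δΔx = √(4.33) = 2.08 cm
Δx = 24.1 cm, so δΔx/Δx = 2.08/24.1 = 0.0864.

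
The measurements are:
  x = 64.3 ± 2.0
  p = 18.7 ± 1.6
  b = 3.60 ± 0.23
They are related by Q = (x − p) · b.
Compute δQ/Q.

0.0851

Let u = x − p = 45.6. δu = √(δx² + δp²) = √(4.00 + 2.56) = 2.56, so δu/u = 0.0562.
Q is then a monomial in u, b:
δQ/Q = √((δu/u)² + (1·δb/b)²) = √(0.00315 + 0.00408) = 0.0851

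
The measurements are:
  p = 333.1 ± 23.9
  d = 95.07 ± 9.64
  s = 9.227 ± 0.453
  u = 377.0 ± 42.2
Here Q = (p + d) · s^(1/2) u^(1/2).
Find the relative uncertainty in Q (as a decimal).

Let w = p + d = 428.2. δw = √(δp² + δd²) = √(571 + 92.9) = 25.8, so δw/w = 0.0602.
Q is then a monomial in w, s, u:
δQ/Q = √((δw/w)² + (½·δs/s)² + (½·δu/u)²) = √(0.00362 + 0.000603 + 0.00313) = 0.0858

0.0858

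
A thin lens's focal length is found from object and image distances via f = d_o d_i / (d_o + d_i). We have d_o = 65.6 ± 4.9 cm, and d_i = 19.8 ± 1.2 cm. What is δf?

0.755 cm

∂f/∂d_o = (d_i/(d_o+d_i))² = 0.0538;  ∂f/∂d_i = (d_o/(d_o+d_i))² = 0.590
δf = √((∂f/∂d_o · δd_o)² + (∂f/∂d_i · δd_i)²) = √(0.0694 + 0.501) = 0.755 cm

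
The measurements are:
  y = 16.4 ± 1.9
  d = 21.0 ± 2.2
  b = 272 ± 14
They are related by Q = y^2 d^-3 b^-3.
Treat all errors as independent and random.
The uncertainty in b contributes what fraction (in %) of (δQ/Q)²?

(δQ/Q)² = (2·δy/y)² + (-3·δd/d)² + (-3·δb/b)²
  y term: (2×0.116)² = 0.0537
  d term: (-3×0.105)² = 0.0988
  b term: (-3×0.0515)² = 0.0238
Total = 0.176. Share from b = 0.0238/0.176 = 0.135.

13.5%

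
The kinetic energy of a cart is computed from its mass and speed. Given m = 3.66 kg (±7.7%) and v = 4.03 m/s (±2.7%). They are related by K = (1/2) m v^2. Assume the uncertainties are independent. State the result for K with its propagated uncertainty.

Relative error in a monomial: (δK/K)² = Σ (nᵢ · δxᵢ/xᵢ)².
  (1·δm/m)² = (1×0.0770)² = 0.00593;  (2·δv/v)² = (2×0.0270)² = 0.00292
δK/K = √(0.00885) = 0.0940
K = 29.7 J, so δK = 0.0940 × 29.7 = 2.80 J.

29.7 ± 2.80 J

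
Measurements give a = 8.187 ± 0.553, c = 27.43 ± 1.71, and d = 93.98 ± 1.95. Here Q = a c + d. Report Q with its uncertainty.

Let p = a·c = 224.6. δp/p = √((1·δa/a)² + (1·δc/c)²) = √(0.00456 + 0.00389) = 0.0919, so δp = 20.6.
Q = p + d: δQ = √(δp² + δd²) = √(426 + 3.80) = 20.7
Q = 318.5.

318.5 ± 20.7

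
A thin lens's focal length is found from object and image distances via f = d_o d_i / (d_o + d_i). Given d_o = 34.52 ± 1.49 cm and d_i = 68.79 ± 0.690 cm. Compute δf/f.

∂f/∂d_o = (d_i/(d_o+d_i))² = 0.443;  ∂f/∂d_i = (d_o/(d_o+d_i))² = 0.112
δf = √((∂f/∂d_o · δd_o)² + (∂f/∂d_i · δd_i)²) = √(0.436 + 0.00593) = 0.665 cm
f = 22.99 cm, so δf/f = 0.665/22.99 = 0.0289.

0.0289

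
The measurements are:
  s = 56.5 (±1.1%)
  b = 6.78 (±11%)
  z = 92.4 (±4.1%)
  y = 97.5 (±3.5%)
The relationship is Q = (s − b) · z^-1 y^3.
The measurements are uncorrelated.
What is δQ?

Let u = s − b = 49.7. δu = √(δs² + δb²) = √(0.386 + 0.556) = 0.971, so δu/u = 0.0195.
Q is then a monomial in u, z, y:
δQ/Q = √((δu/u)² + (-1·δz/z)² + (3·δy/y)²) = √(0.000381 + 0.00168 + 0.0110) = 0.114
Q = 4.99e+05, so δQ = 0.114 × 4.99e+05 = 57100.

57100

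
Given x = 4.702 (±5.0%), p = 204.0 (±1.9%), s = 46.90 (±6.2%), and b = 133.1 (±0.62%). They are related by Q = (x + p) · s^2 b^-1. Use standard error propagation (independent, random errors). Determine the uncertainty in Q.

433

Let u = x + p = 208.7. δu = √(δx² + δp²) = √(0.0553 + 15.0) = 3.88, so δu/u = 0.0186.
Q is then a monomial in u, s, b:
δQ/Q = √((δu/u)² + (2·δs/s)² + (-1·δb/b)²) = √(0.000346 + 0.0154 + 3.84e-05) = 0.126
Q = 3449, so δQ = 0.126 × 3449 = 433.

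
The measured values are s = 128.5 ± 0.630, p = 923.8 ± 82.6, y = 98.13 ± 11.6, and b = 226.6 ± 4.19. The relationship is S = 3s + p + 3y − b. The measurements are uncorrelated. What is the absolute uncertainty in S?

For a sum/difference, combine absolute errors in quadrature:
  (3·δs)² = 3.57;  (δp)² = 6820;  (3·δy)² = 1210;  (δb)² = 17.6
δS = √(8050) = 89.7

89.7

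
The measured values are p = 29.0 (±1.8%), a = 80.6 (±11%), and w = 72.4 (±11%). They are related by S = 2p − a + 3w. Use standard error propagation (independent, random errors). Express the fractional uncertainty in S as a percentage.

13.1%

For a sum/difference, combine absolute errors in quadrature:
  (2·δp)² = 1.09;  (δa)² = 78.6;  (3·δw)² = 571
δS = √(651) = 25.5
S = 195, so δS/S = 25.5/195 = 0.131.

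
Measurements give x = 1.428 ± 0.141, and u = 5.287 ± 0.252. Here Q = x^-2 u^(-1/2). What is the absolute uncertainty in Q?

For a monomial Q ∝ x^-2, u^(-1/2), fractional errors add in quadrature:
  (-2·δx/x)² = (-2×0.0987)² = 0.0390;  (−½·δu/u)² = (-0.5×0.0477)² = 0.000568
δQ/Q = √(0.0396) = 0.199
Q = 0.2133, so δQ = 0.199 × 0.2133 = 0.0424.

0.0424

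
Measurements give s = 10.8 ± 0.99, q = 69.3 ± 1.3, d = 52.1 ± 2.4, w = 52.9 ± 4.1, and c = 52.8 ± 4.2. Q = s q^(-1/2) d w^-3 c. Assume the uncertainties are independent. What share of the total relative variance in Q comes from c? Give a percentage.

8.91%

(δQ/Q)² = (1·δs/s)² + (−½·δq/q)² + (1·δd/d)² + (-3·δw/w)² + (1·δc/c)²
  s term: (1×0.0917)² = 0.00840
  q term: (-0.5×0.0188)² = 8.8e-05
  d term: (1×0.0461)² = 0.00212
  w term: (-3×0.0775)² = 0.0541
  c term: (1×0.0795)² = 0.00633
Total = 0.0710. Share from c = 0.00633/0.0710 = 0.0891.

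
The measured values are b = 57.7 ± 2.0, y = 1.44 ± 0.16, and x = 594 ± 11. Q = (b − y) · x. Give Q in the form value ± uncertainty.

33400 ± 1340

Let u = b − y = 56.3. δu = √(δb² + δy²) = √(4.00 + 0.0256) = 2.01, so δu/u = 0.0357.
Q is then a monomial in u, x:
δQ/Q = √((δu/u)² + (1·δx/x)²) = √(0.00127 + 0.000343) = 0.0402
Q = 33400, so δQ = 0.0402 × 33400 = 1340.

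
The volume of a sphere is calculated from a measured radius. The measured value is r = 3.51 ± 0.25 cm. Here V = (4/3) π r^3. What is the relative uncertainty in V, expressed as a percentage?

Since V is a product/quotient, work with relative uncertainties:
  (3·δr/r)² = (3×0.0712)² = 0.0457
δV/V = √(0.0457) = 0.214

21.4%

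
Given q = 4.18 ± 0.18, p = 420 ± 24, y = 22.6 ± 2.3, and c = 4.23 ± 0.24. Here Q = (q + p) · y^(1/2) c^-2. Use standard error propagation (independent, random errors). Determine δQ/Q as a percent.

13.7%

Let u = q + p = 424. δu = √(δq² + δp²) = √(0.0324 + 576) = 24.0, so δu/u = 0.0566.
Q is then a monomial in u, y, c:
δQ/Q = √((δu/u)² + (½·δy/y)² + (-2·δc/c)²) = √(0.00320 + 0.00259 + 0.0129) = 0.137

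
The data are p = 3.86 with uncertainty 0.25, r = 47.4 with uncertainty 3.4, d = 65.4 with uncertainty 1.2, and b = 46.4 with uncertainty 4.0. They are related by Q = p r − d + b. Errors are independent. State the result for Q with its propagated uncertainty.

164 ± 18.2

Let w = p·r = 183. δw/w = √((1·δp/p)² + (1·δr/r)²) = √(0.00419 + 0.00515) = 0.0966, so δw = 17.7.
Q = w − d + b: δQ = √(δw² + δd² + δb²) = √(313 + 1.44 + 16.0) = 18.2
Q = 164.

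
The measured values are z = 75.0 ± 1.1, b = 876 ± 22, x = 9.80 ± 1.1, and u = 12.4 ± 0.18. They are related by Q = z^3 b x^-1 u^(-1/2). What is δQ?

1.32e+06

For a monomial Q ∝ z^3, b, x^-1, u^(-1/2), fractional errors add in quadrature:
  (3·δz/z)² = (3×0.0147)² = 0.00194;  (1·δb/b)² = (1×0.0251)² = 0.000631;  (-1·δx/x)² = (-1×0.112)² = 0.0126;  (−½·δu/u)² = (-0.5×0.0145)² = 5.27e-05
δQ/Q = √(0.0152) = 0.123
Q = 1.07e+07, so δQ = 0.123 × 1.07e+07 = 1.32e+06.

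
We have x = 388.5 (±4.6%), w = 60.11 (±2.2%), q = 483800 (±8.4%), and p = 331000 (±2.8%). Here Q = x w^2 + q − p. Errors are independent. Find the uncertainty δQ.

98600

Let h = x·w^2 = 1.404e+06. δh/h = √((1·δx/x)² + (2·δw/w)²) = √(0.00212 + 0.00194) = 0.0637, so δh = 89400.
Q = h + q − p: δQ = √(δh² + δq² + δp²) = √(7.98e+09 + 1.65e+09 + 8.59e+07) = 98600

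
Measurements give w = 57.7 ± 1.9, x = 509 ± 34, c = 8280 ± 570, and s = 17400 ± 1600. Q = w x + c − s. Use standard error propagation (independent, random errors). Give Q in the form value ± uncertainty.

20200 ± 2770

Let p = w·x = 29400. δp/p = √((1·δw/w)² + (1·δx/x)²) = √(0.00108 + 0.00446) = 0.0745, so δp = 2190.
Q = p + c − s: δQ = √(δp² + δc² + δs²) = √(4.78e+06 + 3.25e+05 + 2.56e+06) = 2770
Q = 20200.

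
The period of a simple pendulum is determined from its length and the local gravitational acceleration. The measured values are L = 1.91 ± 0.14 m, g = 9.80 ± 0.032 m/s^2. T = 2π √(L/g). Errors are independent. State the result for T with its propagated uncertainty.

For a monomial T ∝ L^(1/2), g^(-1/2), fractional errors add in quadrature:
  (½·δL/L)² = (0.5×0.0733)² = 0.00134;  (−½·δg/g)² = (-0.5×0.00327)² = 2.67e-06
δT/T = √(0.00135) = 0.0367
T = 2.77 s, so δT = 0.0367 × 2.77 = 0.102 s.

2.77 ± 0.102 s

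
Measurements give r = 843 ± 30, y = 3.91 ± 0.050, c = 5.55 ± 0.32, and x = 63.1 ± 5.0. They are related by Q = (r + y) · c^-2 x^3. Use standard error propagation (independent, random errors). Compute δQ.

1.84e+06

Let u = r + y = 847. δu = √(δr² + δy²) = √(900 + 0.00250) = 30.0, so δu/u = 0.0354.
Q is then a monomial in u, c, x:
δQ/Q = √((δu/u)² + (-2·δc/c)² + (3·δx/x)²) = √(0.00125 + 0.0133 + 0.0565) = 0.267
Q = 6.91e+06, so δQ = 0.267 × 6.91e+06 = 1.84e+06.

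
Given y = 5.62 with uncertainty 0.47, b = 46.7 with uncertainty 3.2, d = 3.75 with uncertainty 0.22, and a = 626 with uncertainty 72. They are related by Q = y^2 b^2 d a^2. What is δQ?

Products/powers → add relative errors in quadrature, weighted by exponent:
  (2·δy/y)² = (2×0.0836)² = 0.0280;  (2·δb/b)² = (2×0.0685)² = 0.0188;  (1·δd/d)² = (1×0.0587)² = 0.00344;  (2·δa/a)² = (2×0.115)² = 0.0529
δQ/Q = √(0.103) = 0.321
Q = 1.01e+11, so δQ = 0.321 × 1.01e+11 = 3.25e+10.

3.25e+10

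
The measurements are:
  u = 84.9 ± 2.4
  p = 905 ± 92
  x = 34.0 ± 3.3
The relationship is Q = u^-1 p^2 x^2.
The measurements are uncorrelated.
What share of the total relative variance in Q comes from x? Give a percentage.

(δQ/Q)² = (-1·δu/u)² + (2·δp/p)² + (2·δx/x)²
  u term: (-1×0.0283)² = 0.000799
  p term: (2×0.102)² = 0.0413
  x term: (2×0.0971)² = 0.0377
Total = 0.0798. Share from x = 0.0377/0.0798 = 0.472.

47.2%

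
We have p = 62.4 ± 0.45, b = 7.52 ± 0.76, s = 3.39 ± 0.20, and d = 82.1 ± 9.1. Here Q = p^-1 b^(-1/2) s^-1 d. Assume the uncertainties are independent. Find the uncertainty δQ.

Relative error in a monomial: (δQ/Q)² = Σ (nᵢ · δxᵢ/xᵢ)².
  (-1·δp/p)² = (-1×0.00721)² = 5.2e-05;  (−½·δb/b)² = (-0.5×0.101)² = 0.00255;  (-1·δs/s)² = (-1×0.0590)² = 0.00348;  (1·δd/d)² = (1×0.111)² = 0.0123
δQ/Q = √(0.0184) = 0.136
Q = 0.142, so δQ = 0.136 × 0.142 = 0.0192.

0.0192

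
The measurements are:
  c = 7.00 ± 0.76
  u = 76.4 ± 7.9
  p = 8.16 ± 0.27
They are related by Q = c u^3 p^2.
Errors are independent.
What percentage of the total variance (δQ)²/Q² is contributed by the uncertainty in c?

(δQ/Q)² = (1·δc/c)² + (3·δu/u)² + (2·δp/p)²
  c term: (1×0.109)² = 0.0118
  u term: (3×0.103)² = 0.0962
  p term: (2×0.0331)² = 0.00438
Total = 0.112. Share from c = 0.0118/0.112 = 0.105.

10.5%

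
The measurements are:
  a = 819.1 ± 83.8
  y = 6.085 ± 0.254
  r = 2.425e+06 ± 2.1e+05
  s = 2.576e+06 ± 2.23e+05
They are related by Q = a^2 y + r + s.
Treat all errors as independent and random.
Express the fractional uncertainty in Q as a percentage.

9.97%

Let p = a^2·y = 4.083e+06. δp/p = √((2·δa/a)² + (1·δy/y)²) = √(0.0419 + 0.00174) = 0.209, so δp = 8.53e+05.
Q = p + r + s: δQ = √(δp² + δr² + δs²) = √(7.27e+11 + 4.41e+10 + 4.97e+10) = 9.06e+05
Q = 9.084e+06, so δQ/Q = 9.06e+05/9.084e+06 = 0.0997.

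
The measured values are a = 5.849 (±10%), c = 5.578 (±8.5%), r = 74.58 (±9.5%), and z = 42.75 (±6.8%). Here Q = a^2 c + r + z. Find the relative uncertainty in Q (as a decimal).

Let p = a^2·c = 190.8. δp/p = √((2·δa/a)² + (1·δc/c)²) = √(0.0400 + 0.00723) = 0.217, so δp = 41.5.
Q = p + r + z: δQ = √(δp² + δr² + δz²) = √(1720 + 50.2 + 8.45) = 42.2
Q = 308.2, so δQ/Q = 42.2/308.2 = 0.137.

0.137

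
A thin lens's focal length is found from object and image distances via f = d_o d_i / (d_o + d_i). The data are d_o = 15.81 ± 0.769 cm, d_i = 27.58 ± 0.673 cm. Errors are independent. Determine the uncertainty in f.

∂f/∂d_o = (d_i/(d_o+d_i))² = 0.404;  ∂f/∂d_i = (d_o/(d_o+d_i))² = 0.133
δf = √((∂f/∂d_o · δd_o)² + (∂f/∂d_i · δd_i)²) = √(0.0965 + 0.00798) = 0.323 cm

0.323 cm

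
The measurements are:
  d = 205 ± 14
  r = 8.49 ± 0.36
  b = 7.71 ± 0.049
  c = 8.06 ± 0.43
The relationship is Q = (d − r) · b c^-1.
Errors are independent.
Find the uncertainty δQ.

16.8

Let u = d − r = 197. δu = √(δd² + δr²) = √(196 + 0.130) = 14.0, so δu/u = 0.0713.
Q is then a monomial in u, b, c:
δQ/Q = √((δu/u)² + (1·δb/b)² + (-1·δc/c)²) = √(0.00508 + 4.04e-05 + 0.00285) = 0.0892
Q = 188, so δQ = 0.0892 × 188 = 16.8.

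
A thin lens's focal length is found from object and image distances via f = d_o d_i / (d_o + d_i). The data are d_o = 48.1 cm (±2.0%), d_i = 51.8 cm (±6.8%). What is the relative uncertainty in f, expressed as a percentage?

∂f/∂d_o = (d_i/(d_o+d_i))² = 0.269;  ∂f/∂d_i = (d_o/(d_o+d_i))² = 0.232
δf = √((∂f/∂d_o · δd_o)² + (∂f/∂d_i · δd_i)²) = √(0.0669 + 0.667) = 0.857 cm
f = 24.9 cm, so δf/f = 0.857/24.9 = 0.0343.

3.43%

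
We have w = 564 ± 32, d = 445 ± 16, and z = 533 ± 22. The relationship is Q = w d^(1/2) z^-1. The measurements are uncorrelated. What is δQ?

Since Q is a product/quotient, work with relative uncertainties:
  (1·δw/w)² = (1×0.0567)² = 0.00322;  (½·δd/d)² = (0.5×0.0360)² = 0.000323;  (-1·δz/z)² = (-1×0.0413)² = 0.00170
δQ/Q = √(0.00525) = 0.0724
Q = 22.3, so δQ = 0.0724 × 22.3 = 1.62.

1.62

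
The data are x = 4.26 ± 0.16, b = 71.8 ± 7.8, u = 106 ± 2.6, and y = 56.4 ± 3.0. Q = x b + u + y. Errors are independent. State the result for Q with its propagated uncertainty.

468 ± 35.4

Let p = x·b = 306. δp/p = √((1·δx/x)² + (1·δb/b)²) = √(0.00141 + 0.0118) = 0.115, so δp = 35.2.
Q = p + u + y: δQ = √(δp² + δu² + δy²) = √(1240 + 6.76 + 9.00) = 35.4
Q = 468.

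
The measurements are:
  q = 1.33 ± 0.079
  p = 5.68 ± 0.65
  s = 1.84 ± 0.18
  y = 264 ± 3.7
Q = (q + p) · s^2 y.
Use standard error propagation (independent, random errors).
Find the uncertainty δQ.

1360

Let u = q + p = 7.01. δu = √(δq² + δp²) = √(0.00624 + 0.423) = 0.655, so δu/u = 0.0934.
Q is then a monomial in u, s, y:
δQ/Q = √((δu/u)² + (2·δs/s)² + (1·δy/y)²) = √(0.00872 + 0.0383 + 0.000196) = 0.217
Q = 6270, so δQ = 0.217 × 6270 = 1360.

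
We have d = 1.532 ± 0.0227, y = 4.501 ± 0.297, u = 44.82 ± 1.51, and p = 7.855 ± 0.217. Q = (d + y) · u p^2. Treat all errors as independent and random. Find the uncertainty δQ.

Let w = d + y = 6.033. δw = √(δd² + δy²) = √(0.000515 + 0.0882) = 0.298, so δw/w = 0.0494.
Q is then a monomial in w, u, p:
δQ/Q = √((δw/w)² + (1·δu/u)² + (2·δp/p)²) = √(0.00244 + 0.00114 + 0.00305) = 0.0814
Q = 16680, so δQ = 0.0814 × 16680 = 1360.

1360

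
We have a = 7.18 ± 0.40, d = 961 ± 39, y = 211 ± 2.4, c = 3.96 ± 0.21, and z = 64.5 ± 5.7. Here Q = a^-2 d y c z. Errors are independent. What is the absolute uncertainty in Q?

Relative error in a monomial: (δQ/Q)² = Σ (nᵢ · δxᵢ/xᵢ)².
  (-2·δa/a)² = (-2×0.0557)² = 0.0124;  (1·δd/d)² = (1×0.0406)² = 0.00165;  (1·δy/y)² = (1×0.0114)² = 0.000129;  (1·δc/c)² = (1×0.0530)² = 0.00281;  (1·δz/z)² = (1×0.0884)² = 0.00781
δQ/Q = √(0.0248) = 0.158
Q = 1e+06, so δQ = 0.158 × 1e+06 = 1.58e+05.

1.58e+05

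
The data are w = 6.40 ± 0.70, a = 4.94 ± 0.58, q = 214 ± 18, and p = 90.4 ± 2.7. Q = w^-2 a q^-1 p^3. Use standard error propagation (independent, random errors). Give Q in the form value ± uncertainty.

Q is a product of powers, so relative uncertainties combine in quadrature:
  (-2·δw/w)² = (-2×0.109)² = 0.0479;  (1·δa/a)² = (1×0.117)² = 0.0138;  (-1·δq/q)² = (-1×0.0841)² = 0.00707;  (3·δp/p)² = (3×0.0299)² = 0.00803
δQ/Q = √(0.0767) = 0.277
Q = 416, so δQ = 0.277 × 416 = 115.

416 ± 115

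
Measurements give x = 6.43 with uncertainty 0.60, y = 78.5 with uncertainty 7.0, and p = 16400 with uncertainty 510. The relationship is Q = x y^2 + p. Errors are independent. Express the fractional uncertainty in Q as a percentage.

Let w = x·y^2 = 39600. δw/w = √((1·δx/x)² + (2·δy/y)²) = √(0.00871 + 0.0318) = 0.201, so δw = 7980.
Q = w + p: δQ = √(δw² + δp²) = √(6.36e+07 + 2.6e+05) = 7990
Q = 56000, so δQ/Q = 7990/56000 = 0.143.

14.3%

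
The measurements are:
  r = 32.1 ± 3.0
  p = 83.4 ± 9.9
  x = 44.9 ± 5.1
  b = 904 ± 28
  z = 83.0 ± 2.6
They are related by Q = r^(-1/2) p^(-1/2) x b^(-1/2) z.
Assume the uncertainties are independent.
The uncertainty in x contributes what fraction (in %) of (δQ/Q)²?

(δQ/Q)² = (−½·δr/r)² + (−½·δp/p)² + (1·δx/x)² + (−½·δb/b)² + (1·δz/z)²
  r term: (-0.5×0.0935)² = 0.00218
  p term: (-0.5×0.119)² = 0.00352
  x term: (1×0.114)² = 0.0129
  b term: (-0.5×0.0310)² = 0.000240
  z term: (1×0.0313)² = 0.000981
Total = 0.0198. Share from x = 0.0129/0.0198 = 0.651.

65.1%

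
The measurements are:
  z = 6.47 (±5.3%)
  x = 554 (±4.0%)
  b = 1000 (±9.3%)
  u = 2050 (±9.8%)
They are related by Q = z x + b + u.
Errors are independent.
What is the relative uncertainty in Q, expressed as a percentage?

Let p = z·x = 3580. δp/p = √((1·δz/z)² + (1·δx/x)²) = √(0.00281 + 0.00160) = 0.0664, so δp = 238.
Q = p + b + u: δQ = √(δp² + δb² + δu²) = √(56600 + 8650 + 40400) = 325
Q = 6630, so δQ/Q = 325/6630 = 0.0490.

4.90%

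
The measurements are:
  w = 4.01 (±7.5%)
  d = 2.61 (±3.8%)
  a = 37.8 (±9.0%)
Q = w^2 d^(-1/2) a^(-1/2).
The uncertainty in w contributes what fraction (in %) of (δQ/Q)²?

(δQ/Q)² = (2·δw/w)² + (−½·δd/d)² + (−½·δa/a)²
  w term: (2×0.0750)² = 0.0225
  d term: (-0.5×0.0380)² = 0.000361
  a term: (-0.5×0.0900)² = 0.00202
Total = 0.0249. Share from w = 0.0225/0.0249 = 0.904.

90.4%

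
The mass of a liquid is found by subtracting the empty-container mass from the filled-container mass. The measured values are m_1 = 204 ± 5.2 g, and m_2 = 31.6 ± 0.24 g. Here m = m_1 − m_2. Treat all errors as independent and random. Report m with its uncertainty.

Absolute uncertainties add in quadrature for a linear combination:
  (δm_1)² = 27.0;  (δm_2)² = 0.0576
δm = √(27.1) = 5.21 g
m = 172 g.

172 ± 5.21 g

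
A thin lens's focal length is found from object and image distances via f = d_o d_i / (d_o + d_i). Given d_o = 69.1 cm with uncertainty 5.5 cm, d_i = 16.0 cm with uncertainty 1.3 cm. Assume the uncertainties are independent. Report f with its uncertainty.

13.0 ± 0.879 cm

∂f/∂d_o = (d_i/(d_o+d_i))² = 0.0353;  ∂f/∂d_i = (d_o/(d_o+d_i))² = 0.659
δf = √((∂f/∂d_o · δd_o)² + (∂f/∂d_i · δd_i)²) = √(0.0378 + 0.735) = 0.879 cm
f = 13.0 cm.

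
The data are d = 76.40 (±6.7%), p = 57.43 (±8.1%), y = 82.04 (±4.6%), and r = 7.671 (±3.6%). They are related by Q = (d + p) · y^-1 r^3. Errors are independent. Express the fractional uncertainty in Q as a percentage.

12.8%

Let u = d + p = 133.8. δu = √(δd² + δp²) = √(26.2 + 21.6) = 6.92, so δu/u = 0.0517.
Q is then a monomial in u, y, r:
δQ/Q = √((δu/u)² + (-1·δy/y)² + (3·δr/r)²) = √(0.00267 + 0.00212 + 0.0117) = 0.128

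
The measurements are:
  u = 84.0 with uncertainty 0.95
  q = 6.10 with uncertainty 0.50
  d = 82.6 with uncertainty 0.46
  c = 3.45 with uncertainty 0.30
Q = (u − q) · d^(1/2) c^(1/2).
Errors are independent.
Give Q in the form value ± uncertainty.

1320 ± 60.1

Let w = u − q = 77.9. δw = √(δu² + δq²) = √(0.902 + 0.250) = 1.07, so δw/w = 0.0138.
Q is then a monomial in w, d, c:
δQ/Q = √((δw/w)² + (½·δd/d)² + (½·δc/c)²) = √(0.000190 + 7.75e-06 + 0.00189) = 0.0457
Q = 1320, so δQ = 0.0457 × 1320 = 60.1.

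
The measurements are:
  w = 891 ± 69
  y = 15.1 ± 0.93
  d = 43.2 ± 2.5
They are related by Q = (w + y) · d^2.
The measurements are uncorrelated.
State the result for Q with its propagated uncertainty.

Let u = w + y = 906. δu = √(δw² + δy²) = √(4760 + 0.865) = 69.0, so δu/u = 0.0762.
Q is then a monomial in u, d:
δQ/Q = √((δu/u)² + (2·δd/d)²) = √(0.00580 + 0.0134) = 0.139
Q = 1.69e+06, so δQ = 0.139 × 1.69e+06 = 2.34e+05.

(1.69 ± 0.234) × 10^6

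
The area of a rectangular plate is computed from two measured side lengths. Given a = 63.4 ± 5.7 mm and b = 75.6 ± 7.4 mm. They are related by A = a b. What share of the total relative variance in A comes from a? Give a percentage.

45.8%

(δA/A)² = (1·δa/a)² + (1·δb/b)²
  a term: (1×0.0899)² = 0.00808
  b term: (1×0.0979)² = 0.00958
Total = 0.0177. Share from a = 0.00808/0.0177 = 0.458.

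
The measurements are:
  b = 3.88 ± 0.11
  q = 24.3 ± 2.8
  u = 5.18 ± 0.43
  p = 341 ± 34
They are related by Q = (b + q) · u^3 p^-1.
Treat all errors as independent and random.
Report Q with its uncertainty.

Let w = b + q = 28.2. δw = √(δb² + δq²) = √(0.0121 + 7.84) = 2.80, so δw/w = 0.0994.
Q is then a monomial in w, u, p:
δQ/Q = √((δw/w)² + (3·δu/u)² + (-1·δp/p)²) = √(0.00989 + 0.0620 + 0.00994) = 0.286
Q = 11.5, so δQ = 0.286 × 11.5 = 3.29.

11.5 ± 3.29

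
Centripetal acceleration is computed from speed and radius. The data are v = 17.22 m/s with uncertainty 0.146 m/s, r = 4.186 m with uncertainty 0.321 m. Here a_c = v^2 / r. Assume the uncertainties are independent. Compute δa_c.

Products/powers → add relative errors in quadrature, weighted by exponent:
  (2·δv/v)² = (2×0.00848)² = 0.000288;  (-1·δr/r)² = (-1×0.0767)² = 0.00588
δa_c/a_c = √(0.00617) = 0.0785
a_c = 70.84 m/s^2, so δa_c = 0.0785 × 70.84 = 5.56 m/s^2.

5.56 m/s^2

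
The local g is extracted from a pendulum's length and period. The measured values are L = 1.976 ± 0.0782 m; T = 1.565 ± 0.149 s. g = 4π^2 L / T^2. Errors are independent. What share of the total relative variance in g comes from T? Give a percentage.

95.9%

(δg/g)² = (1·δL/L)² + (-2·δT/T)²
  L term: (1×0.0396)² = 0.00157
  T term: (-2×0.0952)² = 0.0363
Total = 0.0378. Share from T = 0.0363/0.0378 = 0.959.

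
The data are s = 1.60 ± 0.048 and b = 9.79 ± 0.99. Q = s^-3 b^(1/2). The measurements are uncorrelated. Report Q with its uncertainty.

Relative error in a monomial: (δQ/Q)² = Σ (nᵢ · δxᵢ/xᵢ)².
  (-3·δs/s)² = (-3×0.0300)² = 0.00810;  (½·δb/b)² = (0.5×0.101)² = 0.00256
δQ/Q = √(0.0107) = 0.103
Q = 0.764, so δQ = 0.103 × 0.764 = 0.0789.

0.764 ± 0.0789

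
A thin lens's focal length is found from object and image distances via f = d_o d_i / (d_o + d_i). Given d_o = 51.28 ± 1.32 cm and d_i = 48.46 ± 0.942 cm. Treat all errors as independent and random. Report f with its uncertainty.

∂f/∂d_o = (d_i/(d_o+d_i))² = 0.236;  ∂f/∂d_i = (d_o/(d_o+d_i))² = 0.264
δf = √((∂f/∂d_o · δd_o)² + (∂f/∂d_i · δd_i)²) = √(0.0971 + 0.0620) = 0.399 cm
f = 24.92 cm.

24.92 ± 0.399 cm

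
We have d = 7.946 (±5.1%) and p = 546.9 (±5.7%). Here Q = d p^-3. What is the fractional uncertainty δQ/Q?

0.178

Relative error in a monomial: (δQ/Q)² = Σ (nᵢ · δxᵢ/xᵢ)².
  (1·δd/d)² = (1×0.0510)² = 0.00260;  (-3·δp/p)² = (-3×0.0570)² = 0.0292
δQ/Q = √(0.0318) = 0.178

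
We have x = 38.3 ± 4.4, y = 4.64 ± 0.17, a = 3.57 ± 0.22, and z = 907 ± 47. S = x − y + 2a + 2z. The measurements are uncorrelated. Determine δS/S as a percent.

For a sum/difference, combine absolute errors in quadrature:
  (δx)² = 19.4;  (δy)² = 0.0289;  (2·δa)² = 0.194;  (2·δz)² = 8840
δS = √(8860) = 94.1
S = 1850, so δS/S = 94.1/1850 = 0.0507.

5.07%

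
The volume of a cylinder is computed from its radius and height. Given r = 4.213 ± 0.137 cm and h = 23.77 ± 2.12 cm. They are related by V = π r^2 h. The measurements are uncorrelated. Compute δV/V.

For a monomial V ∝ r^2, h, fractional errors add in quadrature:
  (2·δr/r)² = (2×0.0325)² = 0.00423;  (1·δh/h)² = (1×0.0892)² = 0.00795
δV/V = √(0.0122) = 0.110

0.110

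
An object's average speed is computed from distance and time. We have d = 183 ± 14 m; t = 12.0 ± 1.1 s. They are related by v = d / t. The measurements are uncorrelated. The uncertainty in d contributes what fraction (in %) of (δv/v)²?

41.1%

(δv/v)² = (1·δd/d)² + (-1·δt/t)²
  d term: (1×0.0765)² = 0.00585
  t term: (-1×0.0917)² = 0.00840
Total = 0.0143. Share from d = 0.00585/0.0143 = 0.411.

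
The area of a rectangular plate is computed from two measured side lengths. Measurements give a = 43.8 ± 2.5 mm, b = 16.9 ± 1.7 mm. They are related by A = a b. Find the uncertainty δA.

A is a product of powers, so relative uncertainties combine in quadrature:
  (1·δa/a)² = (1×0.0571)² = 0.00326;  (1·δb/b)² = (1×0.101)² = 0.0101
δA/A = √(0.0134) = 0.116
A = 740 mm^2, so δA = 0.116 × 740 = 85.6 mm^2.

85.6 mm^2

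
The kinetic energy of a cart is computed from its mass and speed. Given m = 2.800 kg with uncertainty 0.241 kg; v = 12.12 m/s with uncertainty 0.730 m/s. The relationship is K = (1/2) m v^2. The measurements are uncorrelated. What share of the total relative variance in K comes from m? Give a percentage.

33.8%

(δK/K)² = (1·δm/m)² + (2·δv/v)²
  m term: (1×0.0861)² = 0.00741
  v term: (2×0.0602)² = 0.0145
Total = 0.0219. Share from m = 0.00741/0.0219 = 0.338.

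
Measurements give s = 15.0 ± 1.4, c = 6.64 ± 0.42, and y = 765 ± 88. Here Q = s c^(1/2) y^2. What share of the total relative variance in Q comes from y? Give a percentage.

(δQ/Q)² = (1·δs/s)² + (½·δc/c)² + (2·δy/y)²
  s term: (1×0.0933)² = 0.00871
  c term: (0.5×0.0633)² = 0.00100
  y term: (2×0.115)² = 0.0529
Total = 0.0626. Share from y = 0.0529/0.0626 = 0.845.

84.5%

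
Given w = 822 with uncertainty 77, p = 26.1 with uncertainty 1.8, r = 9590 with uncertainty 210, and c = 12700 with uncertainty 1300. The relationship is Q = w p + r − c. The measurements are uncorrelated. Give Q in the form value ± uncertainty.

18300 ± 2820

Let h = w·p = 21500. δh/h = √((1·δw/w)² + (1·δp/p)²) = √(0.00877 + 0.00476) = 0.116, so δh = 2500.
Q = h + r − c: δQ = √(δh² + δr² + δc²) = √(6.23e+06 + 44100 + 1.69e+06) = 2820
Q = 18300.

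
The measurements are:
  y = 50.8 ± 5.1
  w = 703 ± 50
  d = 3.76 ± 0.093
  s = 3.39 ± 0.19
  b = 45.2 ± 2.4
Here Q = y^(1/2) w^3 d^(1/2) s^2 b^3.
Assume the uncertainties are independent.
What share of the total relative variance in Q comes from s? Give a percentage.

14.6%

(δQ/Q)² = (½·δy/y)² + (3·δw/w)² + (½·δd/d)² + (2·δs/s)² + (3·δb/b)²
  y term: (0.5×0.100)² = 0.00252
  w term: (3×0.0711)² = 0.0455
  d term: (0.5×0.0247)² = 0.000153
  s term: (2×0.0560)² = 0.0126
  b term: (3×0.0531)² = 0.0254
Total = 0.0861. Share from s = 0.0126/0.0861 = 0.146.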